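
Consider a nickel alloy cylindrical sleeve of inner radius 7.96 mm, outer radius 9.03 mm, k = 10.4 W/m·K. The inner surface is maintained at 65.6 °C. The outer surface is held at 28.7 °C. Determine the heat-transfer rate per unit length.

Q' = 19100 W/m

Q' = 2πk·ΔT/ln(r₂/r₁) = 2π × 10.4 × 36.9 / ln(0.00903/0.00796) = 19100 W/m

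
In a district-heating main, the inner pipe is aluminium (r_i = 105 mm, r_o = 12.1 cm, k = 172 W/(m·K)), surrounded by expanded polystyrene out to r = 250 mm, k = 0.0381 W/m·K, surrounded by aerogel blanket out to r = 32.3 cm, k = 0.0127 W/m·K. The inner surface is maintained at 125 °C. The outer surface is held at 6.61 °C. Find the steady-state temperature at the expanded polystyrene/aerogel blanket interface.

T = 67.5 °C

Series thermal resistances, inner to outer:
  R'_aluminium = ln(0.121/0.105)/(2πk) = 0.1418/(2π·172) = 1.312×10^-4 m·K/W
  R'_expanded polystyrene = ln(0.250/0.121)/(2πk) = 0.7257/(2π·0.0381) = 3.031 m·K/W
  R'_aerogel blanket = ln(0.323/0.250)/(2πk) = 0.2562/(2π·0.0127) = 3.211 m·K/W
ΣR = 1.312×10^-4 + 3.031 + 3.211 = 6.242 m·K/W
Q' = ΔT/ΣR = (125 °C − 6.61 °C)/6.242 = 18.97 W/m
From the inner boundary to the expanded polystyrene/aerogel blanket interface, ΣR_partial = 3.031 m·K/W.
T_interface = T_in − Q'·ΣR_partial = 125 °C − (18.97)(3.031) = 67.5 °C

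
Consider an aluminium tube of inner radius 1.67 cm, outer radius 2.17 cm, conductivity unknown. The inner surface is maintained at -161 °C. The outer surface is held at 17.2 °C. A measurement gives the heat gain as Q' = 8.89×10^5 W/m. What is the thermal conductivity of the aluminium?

k = 208 W/m·K

ΣR = ΔT/Q' = |-161 − 17.2|/8.89×10^5 = 2.004×10^-4 m·K/W
ln(r₂/r₁)/(2πk) = 2.004×10^-4 ⇒ k = 0.2619/(2π·2.004×10^-4) = 208 W/m·K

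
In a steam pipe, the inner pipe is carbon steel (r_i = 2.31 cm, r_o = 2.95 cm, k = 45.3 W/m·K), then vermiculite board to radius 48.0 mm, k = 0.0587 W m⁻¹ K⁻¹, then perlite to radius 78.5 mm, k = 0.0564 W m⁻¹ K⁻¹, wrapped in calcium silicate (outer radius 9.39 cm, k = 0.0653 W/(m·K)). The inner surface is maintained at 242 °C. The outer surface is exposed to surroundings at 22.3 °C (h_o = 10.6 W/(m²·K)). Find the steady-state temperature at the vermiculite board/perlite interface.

T = 154 °C

Series thermal resistances, inner to outer:
  R'_carbon steel = ln(0.0295/0.0231)/(2πk) = 0.2446/(2π·45.3) = 8.592×10^-4 m·K/W
  R'_vermiculite board = ln(0.0480/0.0295)/(2πk) = 0.4868/(2π·0.0587) = 1.320 m·K/W
  R'_perlite = ln(0.0785/0.0480)/(2πk) = 0.4919/(2π·0.0564) = 1.388 m·K/W
  R'_calcium silicate = ln(0.0939/0.0785)/(2πk) = 0.1791/(2π·0.0653) = 0.4366 m·K/W
  R'_conv,out = 1/(2πr h) = 1/(2π·0.0939·10.6) = 0.1599 m·K/W
ΣR = 8.592×10^-4 + 1.320 + 1.388 + 0.4366 + 0.1599 = 3.305 m·K/W
Q' = ΔT/ΣR = (242 °C − 22.3 °C)/3.305 = 66.48 W/m
From the inner boundary to the vermiculite board/perlite interface, ΣR_partial = 1.321 m·K/W.
T_interface = T_in − Q'·ΣR_partial = 242 °C − (66.48)(1.321) = 154 °C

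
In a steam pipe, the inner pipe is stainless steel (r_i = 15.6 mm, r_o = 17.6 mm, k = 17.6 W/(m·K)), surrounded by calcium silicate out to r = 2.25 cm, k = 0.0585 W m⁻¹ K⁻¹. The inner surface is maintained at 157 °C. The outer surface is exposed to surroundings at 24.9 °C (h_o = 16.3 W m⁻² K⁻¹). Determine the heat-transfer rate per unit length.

Treat each layer as a resistance in series:
  R'_stainless steel = ln(0.0176/0.0156)/(2πk) = 0.1206/(2π·17.6) = 0.001091 m·K/W
  R'_calcium silicate = ln(0.0225/0.0176)/(2πk) = 0.2456/(2π·0.0585) = 0.6682 m·K/W
  R'_conv,out = 1/(2πr h) = 1/(2π·0.0225·16.3) = 0.4340 m·K/W
ΣR = 0.001091 + 0.6682 + 0.4340 = 1.103 m·K/W
Q' = ΔT/ΣR = (157 °C − 24.9 °C)/1.103 = 120 W/m

Q' = 120 W/m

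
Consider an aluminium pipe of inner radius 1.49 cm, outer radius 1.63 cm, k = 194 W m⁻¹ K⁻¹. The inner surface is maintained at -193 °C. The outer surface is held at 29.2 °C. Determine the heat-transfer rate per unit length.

Q' = 3.02×10^6 W/m

Q' = 2πk·ΔT/ln(r₂/r₁) = 2π × 194 × 222.2 / ln(0.0163/0.0149) = 3.02×10^6 W/m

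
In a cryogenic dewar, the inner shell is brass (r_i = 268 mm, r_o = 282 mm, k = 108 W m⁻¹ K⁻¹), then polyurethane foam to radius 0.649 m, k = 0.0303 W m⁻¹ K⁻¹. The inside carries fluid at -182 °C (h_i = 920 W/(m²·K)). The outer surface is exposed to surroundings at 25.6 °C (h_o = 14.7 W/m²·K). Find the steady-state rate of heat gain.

Resistance network (inner→outer):
  R_conv,in = 1/(4πr²h) = 1/(4π·0.268²·920) = 0.001204 K/W
  R_brass = (1/0.268 − 1/0.282)/(4πk) = 0.1852/(4π·108) = 1.365×10^-4 K/W
  R_polyurethane foam = (1/0.282 − 1/0.649)/(4πk) = 2.005/(4π·0.0303) = 5.266 K/W
  R_conv,out = 1/(4πr²h) = 1/(4π·0.649²·14.7) = 0.01285 K/W
ΣR = 0.001204 + 1.365×10^-4 + 5.266 + 0.01285 = 5.280 K/W
Q = ΔT/ΣR = (-182 °C − 25.6 °C)/5.280 = -39.3 W
(Negative Q ⇒ heat flows inward; heat gain = 39.3 W.)

Q = 39.3 W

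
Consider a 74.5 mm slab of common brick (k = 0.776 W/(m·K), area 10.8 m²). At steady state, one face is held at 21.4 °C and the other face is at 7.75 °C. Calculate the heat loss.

Q = 1540 W

Q = kA·ΔT/L = 0.776 × 10.8 × |21.4 °C − 7.75 °C| / 0.0745 = 1540 W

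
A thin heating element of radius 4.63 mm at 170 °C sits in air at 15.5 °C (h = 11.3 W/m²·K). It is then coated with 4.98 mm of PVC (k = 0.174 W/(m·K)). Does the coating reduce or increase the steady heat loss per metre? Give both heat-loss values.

Critical radius for a cylinder: r_cr = k/h = 0.0154 m = 1.54 cm.
Outer radius after coating: r₂ = 0.00463 + 0.00498 = 0.00961 m.
Since r₁ < r_cr and r₂ ≤ r_cr, the coating moves toward the maximum at r_cr — heat loss rises.
Bare: R = 1/(2πr₁h) = 3.042 m·K/W; Q = 154.5/3.042 = 50.8 W/m.
Coated: R = R_cond + R_conv = 2.134 m·K/W; Q = 154.5/2.134 = 72.4 W/m.

increases: 50.8 → 72.4 W/m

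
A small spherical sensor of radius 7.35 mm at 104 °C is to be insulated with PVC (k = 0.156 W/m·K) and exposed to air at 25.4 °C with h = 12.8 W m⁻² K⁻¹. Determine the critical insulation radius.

r_cr = 2.44 cm

For a sphere, r_cr = 2k_ins/h = 2·0.156/12.8 = 0.0244 m = 2.44 cm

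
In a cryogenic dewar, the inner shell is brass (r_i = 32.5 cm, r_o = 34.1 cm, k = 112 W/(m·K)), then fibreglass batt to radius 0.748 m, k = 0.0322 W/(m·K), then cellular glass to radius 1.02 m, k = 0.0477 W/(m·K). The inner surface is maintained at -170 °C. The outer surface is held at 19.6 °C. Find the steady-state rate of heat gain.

Resistance network (inner→outer):
  R_brass = (1/0.325 − 1/0.341)/(4πk) = 0.1444/(4π·112) = 1.026×10^-4 K/W
  R_fibreglass batt = (1/0.341 − 1/0.748)/(4πk) = 1.596/(4π·0.0322) = 3.943 K/W
  R_cellular glass = (1/0.748 − 1/1.02)/(4πk) = 0.3565/(4π·0.0477) = 0.5948 K/W
ΣR = 1.026×10^-4 + 3.943 + 0.5948 = 4.538 K/W
Q = ΔT/ΣR = (-170 °C − 19.6 °C)/4.538 = -41.8 W
(Negative Q ⇒ heat flows inward; heat gain = 41.8 W.)

Q = 41.8 W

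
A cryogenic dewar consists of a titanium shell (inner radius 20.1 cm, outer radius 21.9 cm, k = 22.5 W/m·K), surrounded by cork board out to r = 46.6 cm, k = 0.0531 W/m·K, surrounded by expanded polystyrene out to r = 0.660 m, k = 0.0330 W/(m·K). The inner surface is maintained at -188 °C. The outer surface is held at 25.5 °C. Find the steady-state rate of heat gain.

Series thermal resistances, inner to outer:
  R_titanium = (1/0.201 − 1/0.219)/(4πk) = 0.4089/(4π·22.5) = 0.001446 K/W
  R_cork board = (1/0.219 − 1/0.466)/(4πk) = 2.420/(4π·0.0531) = 3.627 K/W
  R_expanded polystyrene = (1/0.466 − 1/0.660)/(4πk) = 0.6308/(4π·0.0330) = 1.521 K/W
ΣR = 0.001446 + 3.627 + 1.521 = 5.149 K/W
Q = ΔT/ΣR = (-188 °C − 25.5 °C)/5.149 = -41.5 W
(Negative Q ⇒ heat flows inward; heat gain = 41.5 W.)

Q = 41.5 W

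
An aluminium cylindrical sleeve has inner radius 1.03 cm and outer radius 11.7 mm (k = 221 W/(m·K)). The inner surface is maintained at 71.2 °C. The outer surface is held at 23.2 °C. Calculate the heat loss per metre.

Q' = 2πk·ΔT/ln(r₂/r₁) = 2π × 221 × 48 / ln(0.0117/0.0103) = 5.23×10^5 W/m

Q' = 523 kW/m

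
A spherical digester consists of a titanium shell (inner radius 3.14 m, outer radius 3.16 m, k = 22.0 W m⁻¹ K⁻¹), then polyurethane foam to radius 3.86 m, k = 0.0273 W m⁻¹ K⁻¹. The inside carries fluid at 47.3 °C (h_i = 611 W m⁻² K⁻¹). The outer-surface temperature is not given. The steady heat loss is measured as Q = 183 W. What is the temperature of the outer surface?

T_out = 16.7 °C

Sum the resistances:
  R_conv,in = 1/(4πr²h) = 1/(4π·3.14²·611) = 1.321×10^-5 K/W
  R_titanium = (1/3.14 − 1/3.16)/(4πk) = 0.002016/(4π·22.0) = 7.291×10^-6 K/W
  R_polyurethane foam = (1/3.16 − 1/3.86)/(4πk) = 0.05739/(4π·0.0273) = 0.1673 K/W
ΣR = 0.1673 K/W
ΔT = Q·ΣR = 183 × 0.1673 = 30.62 K
Heat flows outward, so T_out = T_in − ΔT = 47.3 − 30.62 = 16.7 °C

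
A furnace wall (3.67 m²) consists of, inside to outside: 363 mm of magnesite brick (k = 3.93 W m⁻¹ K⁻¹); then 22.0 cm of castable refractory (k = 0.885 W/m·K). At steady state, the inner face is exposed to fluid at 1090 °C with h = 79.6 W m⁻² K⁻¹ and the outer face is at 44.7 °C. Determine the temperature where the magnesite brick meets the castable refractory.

Treat each layer as a resistance in series:
  R_conv,in = 1/(hA) = 1/(79.6·3.67) = 0.003423 K/W
  R_magnesite brick = L/(kA) = 0.363/(3.93·3.67) = 0.02517 K/W
  R_castable refractory = L/(kA) = 0.220/(0.885·3.67) = 0.06774 K/W
ΣR = 0.003423 + 0.02517 + 0.06774 = 0.09633 K/W
Q = ΔT/ΣR = (1090 °C − 44.7 °C)/0.09633 = 10850 W
From the inner boundary to the magnesite brick/castable refractory interface, ΣR_partial = 0.02859 K/W.
T_interface = T_in − Q·ΣR_partial = 1090 °C − (10850)(0.02859) = 780 °C

T = 780 °C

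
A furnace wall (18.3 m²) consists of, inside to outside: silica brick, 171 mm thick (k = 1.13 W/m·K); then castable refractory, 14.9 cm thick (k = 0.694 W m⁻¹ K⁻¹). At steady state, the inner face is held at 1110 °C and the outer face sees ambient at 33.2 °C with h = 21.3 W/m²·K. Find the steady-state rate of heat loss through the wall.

Q = 47.7 kW

Series thermal resistances, inner to outer:
  R_silica brick = L/(kA) = 0.171/(1.13·18.3) = 0.008269 K/W
  R_castable refractory = L/(kA) = 0.149/(0.694·18.3) = 0.01173 K/W
  R_conv,out = 1/(hA) = 1/(21.3·18.3) = 0.002565 K/W
ΣR = 0.008269 + 0.01173 + 0.002565 = 0.02256 K/W
Q = ΔT/ΣR = (1110 °C − 33.2 °C)/0.02256 = 47700 W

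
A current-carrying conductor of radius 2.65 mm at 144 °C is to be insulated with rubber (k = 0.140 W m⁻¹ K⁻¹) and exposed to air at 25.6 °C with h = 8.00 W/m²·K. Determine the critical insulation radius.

For a cylinder, r_cr = k_ins/h = 0.140/8.00 = 0.0175 m = 1.75 cm

r_cr = 1.75 cm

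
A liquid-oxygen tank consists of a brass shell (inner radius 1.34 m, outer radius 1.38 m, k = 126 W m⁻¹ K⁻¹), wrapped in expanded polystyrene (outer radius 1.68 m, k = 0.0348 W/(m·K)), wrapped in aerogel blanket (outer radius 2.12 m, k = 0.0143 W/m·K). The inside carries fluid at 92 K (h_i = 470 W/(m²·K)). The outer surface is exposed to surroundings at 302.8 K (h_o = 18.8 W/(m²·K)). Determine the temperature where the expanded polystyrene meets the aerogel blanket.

T = 155 K

Series thermal resistances, inner to outer:
  R_conv,in = 1/(4πr²h) = 1/(4π·1.34²·470) = 9.429×10^-5 K/W
  R_brass = (1/1.34 − 1/1.38)/(4πk) = 0.02163/(4π·126) = 1.366×10^-5 K/W
  R_expanded polystyrene = (1/1.38 − 1/1.68)/(4πk) = 0.1294/(4π·0.0348) = 0.2959 K/W
  R_aerogel blanket = (1/1.68 − 1/2.12)/(4πk) = 0.1235/(4π·0.0143) = 0.6875 K/W
  R_conv,out = 1/(4πr²h) = 1/(4π·2.12²·18.8) = 9.418×10^-4 K/W
ΣR = 9.429×10^-5 + 1.366×10^-5 + 0.2959 + 0.6875 + 9.418×10^-4 = 0.9844 K/W
Q = ΔT/ΣR = (92 K − 302.8 K)/0.9844 = -214.1 W
From the inner boundary to the expanded polystyrene/aerogel blanket interface, ΣR_partial = 0.2960 K/W.
T_interface = T_in − Q·ΣR_partial = 92 K − (-214.1)(0.2960) = 155 K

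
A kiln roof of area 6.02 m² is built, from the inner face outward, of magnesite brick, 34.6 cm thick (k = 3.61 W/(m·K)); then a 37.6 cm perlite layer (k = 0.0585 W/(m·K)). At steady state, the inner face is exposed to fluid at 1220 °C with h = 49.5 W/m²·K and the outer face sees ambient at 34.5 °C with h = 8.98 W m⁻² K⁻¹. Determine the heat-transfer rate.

Q = 1070 W

Treat each layer as a resistance in series:
  R_conv,in = 1/(hA) = 1/(49.5·6.02) = 0.003356 K/W
  R_magnesite brick = L/(kA) = 0.346/(3.61·6.02) = 0.01592 K/W
  R_perlite = L/(kA) = 0.376/(0.0585·6.02) = 1.068 K/W
  R_conv,out = 1/(hA) = 1/(8.98·6.02) = 0.01850 K/W
ΣR = 0.003356 + 0.01592 + 1.068 + 0.01850 = 1.106 K/W
Q = ΔT/ΣR = (1220 °C − 34.5 °C)/1.106 = 1070 W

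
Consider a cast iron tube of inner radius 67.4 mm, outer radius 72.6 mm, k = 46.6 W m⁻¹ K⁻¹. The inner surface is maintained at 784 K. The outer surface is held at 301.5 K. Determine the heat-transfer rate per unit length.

Q' = 2πk·ΔT/ln(r₂/r₁) = 2π × 46.6 × 482.5 / ln(0.0726/0.0674) = 1.90×10^6 W/m

Q' = 1.90×10^6 W/m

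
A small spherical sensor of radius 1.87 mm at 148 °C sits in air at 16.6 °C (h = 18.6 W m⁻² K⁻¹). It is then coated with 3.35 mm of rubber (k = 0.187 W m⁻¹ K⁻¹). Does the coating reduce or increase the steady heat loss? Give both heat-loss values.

increases: 0.107 → 0.434 W

Critical radius for a sphere: r_cr = 2k/h = 0.0201 m = 2.01 cm.
Outer radius after coating: r₂ = 0.00187 + 0.00335 = 0.00522 m.
Since r₁ < r_cr and r₂ ≤ r_cr, the coating moves toward the maximum at r_cr — heat loss rises.
Bare: R = 1/(4πr₁²h) = 1223 K/W; Q = 131.4/1223 = 0.107 W.
Coated: R = R_cond + R_conv = 303.1 K/W; Q = 131.4/303.1 = 0.434 W.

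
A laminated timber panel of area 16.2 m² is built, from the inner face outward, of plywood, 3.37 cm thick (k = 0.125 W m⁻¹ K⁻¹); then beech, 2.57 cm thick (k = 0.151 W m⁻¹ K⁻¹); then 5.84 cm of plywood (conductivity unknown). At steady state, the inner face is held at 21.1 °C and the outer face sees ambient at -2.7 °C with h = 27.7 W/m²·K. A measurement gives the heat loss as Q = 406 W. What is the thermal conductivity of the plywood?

k = 0.123 W/m·K

ΣR = ΔT/Q = |21.1 − -2.7|/406 = 0.05862 K/W
Known resistances:
  R_plywood = L/(kA) = 0.0337/(0.125·16.2) = 0.01664 K/W
  R_beech = L/(kA) = 0.0257/(0.151·16.2) = 0.01051 K/W
  R_conv,out = 1/(hA) = 1/(27.7·16.2) = 0.002228 K/W
R_plywood = ΣR − ΣR_known = 0.05862 − 0.02938 = 0.02924 K/W
L/(kA) = 0.02924 ⇒ k = 0.0584/(0.02924·16.2) = 0.123 W/m·K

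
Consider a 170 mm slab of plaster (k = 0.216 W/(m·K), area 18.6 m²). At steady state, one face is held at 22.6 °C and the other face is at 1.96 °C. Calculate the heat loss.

Q = kA·ΔT/L = 0.216 × 18.6 × |22.6 °C − 1.96 °C| / 0.170 = 488 W

Q = 488 W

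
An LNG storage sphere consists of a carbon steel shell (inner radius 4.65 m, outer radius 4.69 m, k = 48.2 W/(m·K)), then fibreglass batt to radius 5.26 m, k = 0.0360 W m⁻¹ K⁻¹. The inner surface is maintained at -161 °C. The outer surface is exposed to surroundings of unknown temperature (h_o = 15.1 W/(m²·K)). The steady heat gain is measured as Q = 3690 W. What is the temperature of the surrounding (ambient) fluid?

Series resistances:
  R_carbon steel = (1/4.65 − 1/4.69)/(4πk) = 0.001834/(4π·48.2) = 3.028×10^-6 K/W
  R_fibreglass batt = (1/4.69 − 1/5.26)/(4πk) = 0.02311/(4π·0.0360) = 0.05107 K/W
  R_conv,out = 1/(4πr²h) = 1/(4π·5.26²·15.1) = 1.905×10^-4 K/W
ΣR = 0.05127 K/W
ΔT = Q·ΣR = 3690 × 0.05127 = 189.2 K
Heat flows inward, so T_out = T_in + ΔT = -161 + 189.2 = 28.2 °C

T_out = 28.2 °C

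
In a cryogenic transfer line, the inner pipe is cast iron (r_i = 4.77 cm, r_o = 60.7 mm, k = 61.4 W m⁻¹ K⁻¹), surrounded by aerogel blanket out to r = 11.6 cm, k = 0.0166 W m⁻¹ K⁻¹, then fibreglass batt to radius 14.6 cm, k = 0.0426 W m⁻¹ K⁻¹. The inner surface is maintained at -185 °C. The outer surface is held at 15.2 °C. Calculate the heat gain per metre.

Q' = 28.3 W/m

Resistance network (inner→outer):
  R'_cast iron = ln(0.0607/0.0477)/(2πk) = 0.2410/(2π·61.4) = 6.247×10^-4 m·K/W
  R'_aerogel blanket = ln(0.116/0.0607)/(2πk) = 0.6476/(2π·0.0166) = 6.209 m·K/W
  R'_fibreglass batt = ln(0.146/0.116)/(2πk) = 0.2300/(2π·0.0426) = 0.8593 m·K/W
ΣR = 6.247×10^-4 + 6.209 + 0.8593 = 7.069 m·K/W
Q' = ΔT/ΣR = (-185 °C − 15.2 °C)/7.069 = -28.3 W/m
(Negative Q' ⇒ heat flows inward; heat gain = 28.3 W/m.)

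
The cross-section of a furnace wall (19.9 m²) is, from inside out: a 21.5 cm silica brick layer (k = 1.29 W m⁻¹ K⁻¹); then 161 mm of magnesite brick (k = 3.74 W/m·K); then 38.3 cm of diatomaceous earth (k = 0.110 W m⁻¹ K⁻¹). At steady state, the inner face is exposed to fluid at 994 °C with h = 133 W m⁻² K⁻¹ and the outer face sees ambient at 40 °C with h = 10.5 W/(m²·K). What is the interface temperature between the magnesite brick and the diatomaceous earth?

T = 939 °C

Treat each layer as a resistance in series:
  R_conv,in = 1/(hA) = 1/(133·19.9) = 3.778×10^-4 K/W
  R_silica brick = L/(kA) = 0.215/(1.29·19.9) = 0.008375 K/W
  R_magnesite brick = L/(kA) = 0.161/(3.74·19.9) = 0.002163 K/W
  R_diatomaceous earth = L/(kA) = 0.383/(0.110·19.9) = 0.1750 K/W
  R_conv,out = 1/(hA) = 1/(10.5·19.9) = 0.004786 K/W
ΣR = 3.778×10^-4 + 0.008375 + 0.002163 + 0.1750 + 0.004786 = 0.1907 K/W
Q = ΔT/ΣR = (994 °C − 40 °C)/0.1907 = 5003 W
From the inner boundary to the magnesite brick/diatomaceous earth interface, ΣR_partial = 0.01092 K/W.
T_interface = T_in − Q·ΣR_partial = 994 °C − (5003)(0.01092) = 939 °C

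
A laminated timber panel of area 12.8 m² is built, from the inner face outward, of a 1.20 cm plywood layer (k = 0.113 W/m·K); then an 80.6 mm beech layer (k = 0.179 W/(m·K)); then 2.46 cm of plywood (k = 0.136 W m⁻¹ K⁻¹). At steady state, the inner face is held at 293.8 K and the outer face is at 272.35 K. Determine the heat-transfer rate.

Treat each layer as a resistance in series:
  R_plywood = L/(kA) = 0.0120/(0.113·12.8) = 0.008296 K/W
  R_beech = L/(kA) = 0.0806/(0.179·12.8) = 0.03518 K/W
  R_plywood = L/(kA) = 0.0246/(0.136·12.8) = 0.01413 K/W
ΣR = 0.008296 + 0.03518 + 0.01413 = 0.05761 K/W
Q = ΔT/ΣR = (293.8 K − 272.35 K)/0.05761 = 372 W

Q = 372 W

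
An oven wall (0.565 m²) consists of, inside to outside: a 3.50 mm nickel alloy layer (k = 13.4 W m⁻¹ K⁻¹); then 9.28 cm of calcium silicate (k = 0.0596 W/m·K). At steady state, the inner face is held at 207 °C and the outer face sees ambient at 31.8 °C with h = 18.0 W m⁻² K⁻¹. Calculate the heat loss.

Q = 61.4 W

Series thermal resistances, inner to outer:
  R_nickel alloy = L/(kA) = 0.00350/(13.4·0.565) = 4.623×10^-4 K/W
  R_calcium silicate = L/(kA) = 0.0928/(0.0596·0.565) = 2.756 K/W
  R_conv,out = 1/(hA) = 1/(18.0·0.565) = 0.09833 K/W
ΣR = 4.623×10^-4 + 2.756 + 0.09833 = 2.855 K/W
Q = ΔT/ΣR = (207 °C − 31.8 °C)/2.855 = 61.4 W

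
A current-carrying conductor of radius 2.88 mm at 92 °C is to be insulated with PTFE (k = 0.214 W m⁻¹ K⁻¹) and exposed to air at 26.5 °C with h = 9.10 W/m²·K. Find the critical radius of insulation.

r_cr = 2.35 cm

For a cylinder, r_cr = k_ins/h = 0.214/9.10 = 0.0235 m = 2.35 cm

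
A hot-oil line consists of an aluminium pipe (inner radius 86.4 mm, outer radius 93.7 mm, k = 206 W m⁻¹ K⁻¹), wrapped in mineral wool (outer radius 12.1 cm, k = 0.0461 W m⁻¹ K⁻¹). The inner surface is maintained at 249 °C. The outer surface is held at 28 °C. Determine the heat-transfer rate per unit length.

Q' = 250 W/m

Resistance network (inner→outer):
  R'_aluminium = ln(0.0937/0.0864)/(2πk) = 0.08111/(2π·206) = 6.267×10^-5 m·K/W
  R'_mineral wool = ln(0.121/0.0937)/(2πk) = 0.2557/(2π·0.0461) = 0.8827 m·K/W
ΣR = 6.267×10^-5 + 0.8827 = 0.8828 m·K/W
Q' = ΔT/ΣR = (249 °C − 28 °C)/0.8828 = 250 W/m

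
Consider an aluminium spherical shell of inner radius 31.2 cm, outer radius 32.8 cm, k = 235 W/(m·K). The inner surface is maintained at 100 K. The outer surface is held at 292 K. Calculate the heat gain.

Q = 3630 kW

Q = 4πk·ΔT/(1/r₁ − 1/r₂) = 4π × 235 × 192 / (1/0.312 − 1/0.328) = 3.63×10^6 W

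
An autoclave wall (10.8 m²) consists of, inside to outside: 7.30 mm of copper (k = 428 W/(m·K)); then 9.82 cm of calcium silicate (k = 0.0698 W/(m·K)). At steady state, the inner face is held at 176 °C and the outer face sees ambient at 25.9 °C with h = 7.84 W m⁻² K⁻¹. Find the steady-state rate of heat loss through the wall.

Q = 1060 W

Treat each layer as a resistance in series:
  R_copper = L/(kA) = 0.00730/(428·10.8) = 1.579×10^-6 K/W
  R_calcium silicate = L/(kA) = 0.0982/(0.0698·10.8) = 0.1303 K/W
  R_conv,out = 1/(hA) = 1/(7.84·10.8) = 0.01181 K/W
ΣR = 1.579×10^-6 + 0.1303 + 0.01181 = 0.1421 K/W
Q = ΔT/ΣR = (176 °C − 25.9 °C)/0.1421 = 1060 W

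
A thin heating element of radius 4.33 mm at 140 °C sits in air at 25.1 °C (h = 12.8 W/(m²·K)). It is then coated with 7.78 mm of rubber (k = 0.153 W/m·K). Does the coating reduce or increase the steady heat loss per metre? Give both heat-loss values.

increases: 40.0 → 54.8 W/m

Critical radius for a cylinder: r_cr = k/h = 0.0120 m = 1.20 cm.
Outer radius after coating: r₂ = 0.00433 + 0.00778 = 0.01211 m.
r₁ < r_cr < r₂: heat loss rises to a maximum at r_cr then falls. Whether the coating helps depends on whether Q(r₂) has dropped back below Q(r₁).
Bare: R = 1/(2πr₁h) = 2.872 m·K/W; Q = 114.9/2.872 = 40.0 W/m.
Coated: R = R_cond + R_conv = 2.097 m·K/W; Q = 114.9/2.097 = 54.8 W/m.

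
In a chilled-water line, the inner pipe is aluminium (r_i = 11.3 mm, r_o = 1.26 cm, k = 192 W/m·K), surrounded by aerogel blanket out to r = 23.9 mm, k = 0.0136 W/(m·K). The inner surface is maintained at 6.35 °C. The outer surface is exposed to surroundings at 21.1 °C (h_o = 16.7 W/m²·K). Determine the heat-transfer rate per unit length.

Series thermal resistances, inner to outer:
  R'_aluminium = ln(0.0126/0.0113)/(2πk) = 0.1089/(2π·192) = 9.027×10^-5 m·K/W
  R'_aerogel blanket = ln(0.0239/0.0126)/(2πk) = 0.6402/(2π·0.0136) = 7.492 m·K/W
  R'_conv,out = 1/(2πr h) = 1/(2π·0.0239·16.7) = 0.3988 m·K/W
ΣR = 9.027×10^-5 + 7.492 + 0.3988 = 7.891 m·K/W
Q' = ΔT/ΣR = (6.35 °C − 21.1 °C)/7.891 = -1.87 W/m
(Negative Q' ⇒ heat flows inward; heat gain = 1.87 W/m.)

Q' = 1.87 W/m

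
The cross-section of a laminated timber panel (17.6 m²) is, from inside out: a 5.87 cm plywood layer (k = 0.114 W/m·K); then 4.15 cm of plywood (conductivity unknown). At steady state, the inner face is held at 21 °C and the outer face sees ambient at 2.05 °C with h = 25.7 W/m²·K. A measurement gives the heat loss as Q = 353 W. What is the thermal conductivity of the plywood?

k = 0.106 W/m·K

ΣR = ΔT/Q = |21 − 2.05|/353 = 0.05368 K/W
Known resistances:
  R_plywood = L/(kA) = 0.0587/(0.114·17.6) = 0.02926 K/W
  R_conv,out = 1/(hA) = 1/(25.7·17.6) = 0.002211 K/W
R_plywood = ΣR − ΣR_known = 0.05368 − 0.03147 = 0.02221 K/W
L/(kA) = 0.02221 ⇒ k = 0.0415/(0.02221·17.6) = 0.106 W/m·K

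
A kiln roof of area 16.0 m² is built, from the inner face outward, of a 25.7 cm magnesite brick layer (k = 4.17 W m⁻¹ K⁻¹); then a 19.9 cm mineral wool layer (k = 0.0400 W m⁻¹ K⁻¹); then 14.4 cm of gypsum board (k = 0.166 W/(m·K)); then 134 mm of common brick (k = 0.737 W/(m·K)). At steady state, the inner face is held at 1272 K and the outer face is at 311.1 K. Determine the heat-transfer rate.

Resistance network (inner→outer):
  R_magnesite brick = L/(kA) = 0.257/(4.17·16.0) = 0.003852 K/W
  R_mineral wool = L/(kA) = 0.199/(0.0400·16.0) = 0.3109 K/W
  R_gypsum board = L/(kA) = 0.144/(0.166·16.0) = 0.05422 K/W
  R_common brick = L/(kA) = 0.134/(0.737·16.0) = 0.01136 K/W
ΣR = 0.003852 + 0.3109 + 0.05422 + 0.01136 = 0.3803 K/W
Q = ΔT/ΣR = (1272 K − 311.1 K)/0.3803 = 2530 W

Q = 2530 W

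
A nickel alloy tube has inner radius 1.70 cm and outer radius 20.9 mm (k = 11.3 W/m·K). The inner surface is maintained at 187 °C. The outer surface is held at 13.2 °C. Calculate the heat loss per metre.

Q' = 2πk·ΔT/ln(r₂/r₁) = 2π × 11.3 × 173.8 / ln(0.0209/0.0170) = 59700 W/m

Q' = 59.7 kW/m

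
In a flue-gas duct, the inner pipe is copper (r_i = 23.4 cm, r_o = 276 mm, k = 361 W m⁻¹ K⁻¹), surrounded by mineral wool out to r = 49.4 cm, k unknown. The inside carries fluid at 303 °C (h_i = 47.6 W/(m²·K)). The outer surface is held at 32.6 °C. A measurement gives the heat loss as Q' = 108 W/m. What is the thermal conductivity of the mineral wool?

ΣR = ΔT/Q' = |303 − 32.6|/108 = 2.504 m·K/W
Known resistances:
  R'_conv,in = 1/(2πr h) = 1/(2π·0.234·47.6) = 0.01429 m·K/W
  R'_copper = ln(0.276/0.234)/(2πk) = 0.1651/(2π·361) = 7.278×10^-5 m·K/W
R_mineral wool = ΣR − ΣR_known = 2.504 − 0.01436 = 2.490 m·K/W
ln(r₂/r₁)/(2πk) = 2.490 ⇒ k = 0.5821/(2π·2.490) = 0.0372 W/m·K

k = 0.0372 W/m·K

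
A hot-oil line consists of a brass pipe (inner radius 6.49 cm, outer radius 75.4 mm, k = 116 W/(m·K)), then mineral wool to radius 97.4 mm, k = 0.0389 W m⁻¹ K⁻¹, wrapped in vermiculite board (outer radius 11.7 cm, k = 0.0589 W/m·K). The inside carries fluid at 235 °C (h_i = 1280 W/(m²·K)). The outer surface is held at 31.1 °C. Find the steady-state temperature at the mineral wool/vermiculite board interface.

T = 96.5 °C

Treat each layer as a resistance in series:
  R'_conv,in = 1/(2πr h) = 1/(2π·0.0649·1280) = 0.001916 m·K/W
  R'_brass = ln(0.0754/0.0649)/(2πk) = 0.1500/(2π·116) = 2.057×10^-4 m·K/W
  R'_mineral wool = ln(0.0974/0.0754)/(2πk) = 0.2560/(2π·0.0389) = 1.047 m·K/W
  R'_vermiculite board = ln(0.117/0.0974)/(2πk) = 0.1833/(2π·0.0589) = 0.4954 m·K/W
ΣR = 0.001916 + 2.057×10^-4 + 1.047 + 0.4954 = 1.545 m·K/W
Q' = ΔT/ΣR = (235 °C − 31.1 °C)/1.545 = 132.0 W/m
From the inner boundary to the mineral wool/vermiculite board interface, ΣR_partial = 1.049 m·K/W.
T_interface = T_in − Q'·ΣR_partial = 235 °C − (132.0)(1.049) = 96.5 °C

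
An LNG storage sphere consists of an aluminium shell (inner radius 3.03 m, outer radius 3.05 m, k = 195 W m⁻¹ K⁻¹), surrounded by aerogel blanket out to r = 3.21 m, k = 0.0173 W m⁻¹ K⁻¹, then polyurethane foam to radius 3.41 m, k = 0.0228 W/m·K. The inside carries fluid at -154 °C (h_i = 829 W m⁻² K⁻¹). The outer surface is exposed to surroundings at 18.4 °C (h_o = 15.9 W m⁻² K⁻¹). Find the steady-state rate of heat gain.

Treat each layer as a resistance in series:
  R_conv,in = 1/(4πr²h) = 1/(4π·3.03²·829) = 1.046×10^-5 K/W
  R_aluminium = (1/3.03 − 1/3.05)/(4πk) = 0.002164/(4π·195) = 8.832×10^-7 K/W
  R_aerogel blanket = (1/3.05 − 1/3.21)/(4πk) = 0.01634/(4π·0.0173) = 0.07517 K/W
  R_polyurethane foam = (1/3.21 − 1/3.41)/(4πk) = 0.01827/(4π·0.0228) = 0.06377 K/W
  R_conv,out = 1/(4πr²h) = 1/(4π·3.41²·15.9) = 4.304×10^-4 K/W
ΣR = 1.046×10^-5 + 8.832×10^-7 + 0.07517 + 0.06377 + 4.304×10^-4 = 0.1394 K/W
Q = ΔT/ΣR = (-154 °C − 18.4 °C)/0.1394 = -1240 W
(Negative Q ⇒ heat flows inward; heat gain = 1240 W.)

Q = 1240 W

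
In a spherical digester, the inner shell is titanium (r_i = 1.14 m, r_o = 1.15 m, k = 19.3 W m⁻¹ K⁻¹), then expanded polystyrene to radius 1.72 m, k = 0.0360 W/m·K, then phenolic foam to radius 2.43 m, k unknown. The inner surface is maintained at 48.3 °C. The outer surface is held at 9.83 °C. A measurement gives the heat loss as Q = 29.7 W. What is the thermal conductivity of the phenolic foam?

k = 0.0205 W/m·K

ΣR = ΔT/Q = |48.3 − 9.83|/29.7 = 1.295 K/W
Known resistances:
  R_titanium = (1/1.14 − 1/1.15)/(4πk) = 0.007628/(4π·19.3) = 3.145×10^-5 K/W
  R_expanded polystyrene = (1/1.15 − 1/1.72)/(4πk) = 0.2882/(4π·0.0360) = 0.6370 K/W
R_phenolic foam = ΣR − ΣR_known = 1.295 − 0.6370 = 0.6580 K/W
(1/r₁−1/r₂)/(4πk) = 0.6580 ⇒ k = 0.1699/(4π·0.6580) = 0.0205 W/m·K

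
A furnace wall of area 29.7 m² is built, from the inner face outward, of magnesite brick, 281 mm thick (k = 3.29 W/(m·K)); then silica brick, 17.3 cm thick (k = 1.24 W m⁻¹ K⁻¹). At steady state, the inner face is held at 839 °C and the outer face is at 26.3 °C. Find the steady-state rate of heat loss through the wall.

Q = 107 kW

Treat each layer as a resistance in series:
  R_magnesite brick = L/(kA) = 0.281/(3.29·29.7) = 0.002876 K/W
  R_silica brick = L/(kA) = 0.173/(1.24·29.7) = 0.004698 K/W
ΣR = 0.002876 + 0.004698 = 0.007574 K/W
Q = ΔT/ΣR = (839 °C − 26.3 °C)/0.007574 = 1.07×10^5 W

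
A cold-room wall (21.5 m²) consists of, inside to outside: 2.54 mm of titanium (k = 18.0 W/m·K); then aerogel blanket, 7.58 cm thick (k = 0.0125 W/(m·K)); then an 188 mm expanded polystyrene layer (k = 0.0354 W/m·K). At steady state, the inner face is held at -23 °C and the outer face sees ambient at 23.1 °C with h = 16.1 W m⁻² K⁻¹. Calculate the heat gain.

Resistance network (inner→outer):
  R_titanium = L/(kA) = 0.00254/(18.0·21.5) = 6.563×10^-6 K/W
  R_aerogel blanket = L/(kA) = 0.0758/(0.0125·21.5) = 0.2820 K/W
  R_expanded polystyrene = L/(kA) = 0.188/(0.0354·21.5) = 0.2470 K/W
  R_conv,out = 1/(hA) = 1/(16.1·21.5) = 0.002889 K/W
ΣR = 6.563×10^-6 + 0.2820 + 0.2470 + 0.002889 = 0.5319 K/W
Q = ΔT/ΣR = (-23 °C − 23.1 °C)/0.5319 = -86.7 W
(Negative Q ⇒ heat flows inward; heat gain = 86.7 W.)

Q = 86.7 W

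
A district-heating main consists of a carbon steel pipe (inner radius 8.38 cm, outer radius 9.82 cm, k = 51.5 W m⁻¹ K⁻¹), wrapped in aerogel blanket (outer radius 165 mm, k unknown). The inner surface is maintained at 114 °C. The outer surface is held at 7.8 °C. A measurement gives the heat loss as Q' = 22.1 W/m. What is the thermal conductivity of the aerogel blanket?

ΣR = ΔT/Q' = |114 − 7.8|/22.1 = 4.805 m·K/W
Known resistances:
  R'_carbon steel = ln(0.0982/0.0838)/(2πk) = 0.1586/(2π·51.5) = 4.901×10^-4 m·K/W
R_aerogel blanket = ΣR − ΣR_known = 4.805 − 4.901×10^-4 = 4.805 m·K/W
ln(r₂/r₁)/(2πk) = 4.805 ⇒ k = 0.5189/(2π·4.805) = 0.0172 W/m·K

k = 0.0172 W/m·K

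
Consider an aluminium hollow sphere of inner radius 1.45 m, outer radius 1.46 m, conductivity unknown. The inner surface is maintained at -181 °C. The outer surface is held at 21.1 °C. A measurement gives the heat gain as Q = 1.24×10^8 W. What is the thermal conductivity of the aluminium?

k = 231 W/m·K

ΣR = ΔT/Q = |-181 − 21.1|/1.24×10^8 = 1.630×10^-6 K/W
(1/r₁−1/r₂)/(4πk) = 1.630×10^-6 ⇒ k = 0.004724/(4π·1.630×10^-6) = 231 W/m·K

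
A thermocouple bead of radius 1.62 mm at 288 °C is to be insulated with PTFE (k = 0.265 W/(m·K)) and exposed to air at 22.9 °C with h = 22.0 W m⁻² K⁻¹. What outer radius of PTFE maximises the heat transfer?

r_cr = 2.41 cm

For a sphere, r_cr = 2k_ins/h = 2·0.265/22.0 = 0.0241 m = 2.41 cm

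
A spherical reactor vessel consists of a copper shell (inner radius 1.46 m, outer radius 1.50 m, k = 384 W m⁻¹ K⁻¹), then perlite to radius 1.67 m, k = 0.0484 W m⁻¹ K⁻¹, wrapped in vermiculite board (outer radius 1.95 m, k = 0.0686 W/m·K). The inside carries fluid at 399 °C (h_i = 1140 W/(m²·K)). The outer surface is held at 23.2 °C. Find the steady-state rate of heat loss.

Resistance network (inner→outer):
  R_conv,in = 1/(4πr²h) = 1/(4π·1.46²·1140) = 3.275×10^-5 K/W
  R_copper = (1/1.46 − 1/1.50)/(4πk) = 0.01826/(4π·384) = 3.785×10^-6 K/W
  R_perlite = (1/1.50 − 1/1.67)/(4πk) = 0.06786/(4π·0.0484) = 0.1116 K/W
  R_vermiculite board = (1/1.67 − 1/1.95)/(4πk) = 0.08598/(4π·0.0686) = 0.09974 K/W
ΣR = 3.275×10^-5 + 3.785×10^-6 + 0.1116 + 0.09974 = 0.2114 K/W
Q = ΔT/ΣR = (399 °C − 23.2 °C)/0.2114 = 1780 W

Q = 1780 W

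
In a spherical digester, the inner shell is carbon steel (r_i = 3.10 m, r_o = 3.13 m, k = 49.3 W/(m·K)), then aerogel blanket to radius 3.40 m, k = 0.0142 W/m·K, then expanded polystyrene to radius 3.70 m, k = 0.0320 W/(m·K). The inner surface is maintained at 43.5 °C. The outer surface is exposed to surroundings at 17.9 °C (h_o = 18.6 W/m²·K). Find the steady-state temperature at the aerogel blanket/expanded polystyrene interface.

Series thermal resistances, inner to outer:
  R_carbon steel = (1/3.10 − 1/3.13)/(4πk) = 0.003092/(4π·49.3) = 4.991×10^-6 K/W
  R_aerogel blanket = (1/3.13 − 1/3.40)/(4πk) = 0.02537/(4π·0.0142) = 0.1422 K/W
  R_expanded polystyrene = (1/3.40 − 1/3.70)/(4πk) = 0.02385/(4π·0.0320) = 0.05930 K/W
  R_conv,out = 1/(4πr²h) = 1/(4π·3.70²·18.6) = 3.125×10^-4 K/W
ΣR = 4.991×10^-6 + 0.1422 + 0.05930 + 3.125×10^-4 = 0.2018 K/W
Q = ΔT/ΣR = (43.5 °C − 17.9 °C)/0.2018 = 126.9 W
From the inner boundary to the aerogel blanket/expanded polystyrene interface, ΣR_partial = 0.1422 K/W.
T_interface = T_in − Q·ΣR_partial = 43.5 °C − (126.9)(0.1422) = 25.5 °C

T = 25.5 °C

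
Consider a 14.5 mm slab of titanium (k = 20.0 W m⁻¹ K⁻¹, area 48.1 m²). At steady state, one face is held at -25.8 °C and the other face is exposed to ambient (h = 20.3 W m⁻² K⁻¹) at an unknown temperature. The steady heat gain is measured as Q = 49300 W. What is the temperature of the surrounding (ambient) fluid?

T_out = 25.4 °C

Series resistances:
  R_titanium = L/(kA) = 0.0145/(20.0·48.1) = 1.507×10^-5 K/W
  R_conv,out = 1/(hA) = 1/(20.3·48.1) = 0.001024 K/W
ΣR = 0.001039 K/W
ΔT = Q·ΣR = 49300 × 0.001039 = 51.22 K
Heat flows inward, so T_out = T_in + ΔT = -25.8 + 51.22 = 25.4 °C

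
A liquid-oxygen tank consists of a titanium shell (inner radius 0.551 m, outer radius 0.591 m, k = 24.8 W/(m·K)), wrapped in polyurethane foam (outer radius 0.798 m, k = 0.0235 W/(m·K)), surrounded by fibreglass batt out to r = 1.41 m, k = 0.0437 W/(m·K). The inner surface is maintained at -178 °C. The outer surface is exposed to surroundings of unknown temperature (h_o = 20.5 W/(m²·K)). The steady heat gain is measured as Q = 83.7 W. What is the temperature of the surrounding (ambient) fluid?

T_out = 29.5 °C

Sum the resistances:
  R_titanium = (1/0.551 − 1/0.591)/(4πk) = 0.1228/(4π·24.8) = 3.941×10^-4 K/W
  R_polyurethane foam = (1/0.591 − 1/0.798)/(4πk) = 0.4389/(4π·0.0235) = 1.486 K/W
  R_fibreglass batt = (1/0.798 − 1/1.41)/(4πk) = 0.5439/(4π·0.0437) = 0.9905 K/W
  R_conv,out = 1/(4πr²h) = 1/(4π·1.41²·20.5) = 0.001953 K/W
ΣR = 2.479 K/W
ΔT = Q·ΣR = 83.7 × 2.479 = 207.5 K
Heat flows inward, so T_out = T_in + ΔT = -178 + 207.5 = 29.5 °C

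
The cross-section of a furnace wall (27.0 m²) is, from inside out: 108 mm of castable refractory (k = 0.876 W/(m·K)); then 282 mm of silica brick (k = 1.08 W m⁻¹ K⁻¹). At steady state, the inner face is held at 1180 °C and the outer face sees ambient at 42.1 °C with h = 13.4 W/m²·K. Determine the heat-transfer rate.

Q = 66.9 kW

Treat each layer as a resistance in series:
  R_castable refractory = L/(kA) = 0.108/(0.876·27.0) = 0.004566 K/W
  R_silica brick = L/(kA) = 0.282/(1.08·27.0) = 0.009671 K/W
  R_conv,out = 1/(hA) = 1/(13.4·27.0) = 0.002764 K/W
ΣR = 0.004566 + 0.009671 + 0.002764 = 0.01700 K/W
Q = ΔT/ΣR = (1180 °C − 42.1 °C)/0.01700 = 66900 W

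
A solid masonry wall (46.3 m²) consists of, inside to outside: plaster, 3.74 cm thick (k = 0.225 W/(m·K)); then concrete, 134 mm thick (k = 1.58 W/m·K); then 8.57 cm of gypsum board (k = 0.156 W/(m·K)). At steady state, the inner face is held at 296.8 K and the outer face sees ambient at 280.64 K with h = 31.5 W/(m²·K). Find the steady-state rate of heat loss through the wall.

Treat each layer as a resistance in series:
  R_plaster = L/(kA) = 0.0374/(0.225·46.3) = 0.003590 K/W
  R_concrete = L/(kA) = 0.134/(1.58·46.3) = 0.001832 K/W
  R_gypsum board = L/(kA) = 0.0857/(0.156·46.3) = 0.01187 K/W
  R_conv,out = 1/(hA) = 1/(31.5·46.3) = 6.857×10^-4 K/W
ΣR = 0.003590 + 0.001832 + 0.01187 + 6.857×10^-4 = 0.01798 K/W
Q = ΔT/ΣR = (296.8 K − 280.64 K)/0.01798 = 899 W

Q = 899 W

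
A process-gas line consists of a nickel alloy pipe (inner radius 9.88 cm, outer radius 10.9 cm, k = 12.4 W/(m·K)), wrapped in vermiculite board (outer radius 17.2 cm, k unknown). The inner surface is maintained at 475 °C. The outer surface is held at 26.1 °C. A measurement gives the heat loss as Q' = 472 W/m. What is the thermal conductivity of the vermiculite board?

k = 0.0764 W/m·K

ΣR = ΔT/Q' = |475 − 26.1|/472 = 0.9511 m·K/W
Known resistances:
  R'_nickel alloy = ln(0.109/0.0988)/(2πk) = 0.09825/(2π·12.4) = 0.001261 m·K/W
R_vermiculite board = ΣR − ΣR_known = 0.9511 − 0.001261 = 0.9498 m·K/W
ln(r₂/r₁)/(2πk) = 0.9498 ⇒ k = 0.4561/(2π·0.9498) = 0.0764 W/m·K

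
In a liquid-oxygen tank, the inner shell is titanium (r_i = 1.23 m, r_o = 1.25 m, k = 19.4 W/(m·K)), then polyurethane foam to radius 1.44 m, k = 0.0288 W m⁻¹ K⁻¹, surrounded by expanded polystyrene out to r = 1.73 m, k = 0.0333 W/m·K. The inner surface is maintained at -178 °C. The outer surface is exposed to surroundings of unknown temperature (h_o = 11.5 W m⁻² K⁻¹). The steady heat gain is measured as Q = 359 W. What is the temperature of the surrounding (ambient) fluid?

Sum the resistances:
  R_titanium = (1/1.23 − 1/1.25)/(4πk) = 0.01301/(4π·19.4) = 5.336×10^-5 K/W
  R_polyurethane foam = (1/1.25 − 1/1.44)/(4πk) = 0.1056/(4π·0.0288) = 0.2917 K/W
  R_expanded polystyrene = (1/1.44 − 1/1.73)/(4πk) = 0.1164/(4π·0.0333) = 0.2782 K/W
  R_conv,out = 1/(4πr²h) = 1/(4π·1.73²·11.5) = 0.002312 K/W
ΣR = 0.5722 K/W
ΔT = Q·ΣR = 359 × 0.5722 = 205.4 K
Heat flows inward, so T_out = T_in + ΔT = -178 + 205.4 = 27.4 °C

T_out = 27.4 °C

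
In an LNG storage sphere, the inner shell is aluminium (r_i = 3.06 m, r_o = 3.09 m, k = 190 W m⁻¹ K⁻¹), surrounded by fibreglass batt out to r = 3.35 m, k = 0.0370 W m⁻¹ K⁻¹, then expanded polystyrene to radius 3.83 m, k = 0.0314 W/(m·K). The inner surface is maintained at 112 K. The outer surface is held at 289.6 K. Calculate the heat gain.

Resistance network (inner→outer):
  R_aluminium = (1/3.06 − 1/3.09)/(4πk) = 0.003173/(4π·190) = 1.329×10^-6 K/W
  R_fibreglass batt = (1/3.09 − 1/3.35)/(4πk) = 0.02512/(4π·0.0370) = 0.05402 K/W
  R_expanded polystyrene = (1/3.35 − 1/3.83)/(4πk) = 0.03741/(4π·0.0314) = 0.09481 K/W
ΣR = 1.329×10^-6 + 0.05402 + 0.09481 = 0.1488 K/W
Q = ΔT/ΣR = (112 K − 289.6 K)/0.1488 = -1190 W
(Negative Q ⇒ heat flows inward; heat gain = 1190 W.)

Q = 1190 W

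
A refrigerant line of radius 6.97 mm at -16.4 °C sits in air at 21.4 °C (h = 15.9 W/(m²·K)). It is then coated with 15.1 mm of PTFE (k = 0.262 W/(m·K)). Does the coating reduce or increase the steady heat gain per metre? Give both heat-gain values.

increases: 26.3 → 32.8 W/m

Critical radius for a cylinder: r_cr = k/h = 0.0165 m = 1.65 cm.
Outer radius after coating: r₂ = 0.00697 + 0.0151 = 0.02207 m.
r₁ < r_cr < r₂: heat gain rises to a maximum at r_cr then falls. Whether the coating helps depends on whether Q(r₂) has dropped back below Q(r₁).
Bare: R = 1/(2πr₁h) = 1.436 m·K/W; Q = 37.8/1.436 = 26.3 W/m.
Coated: R = R_cond + R_conv = 1.154 m·K/W; Q = 37.8/1.154 = 32.8 W/m.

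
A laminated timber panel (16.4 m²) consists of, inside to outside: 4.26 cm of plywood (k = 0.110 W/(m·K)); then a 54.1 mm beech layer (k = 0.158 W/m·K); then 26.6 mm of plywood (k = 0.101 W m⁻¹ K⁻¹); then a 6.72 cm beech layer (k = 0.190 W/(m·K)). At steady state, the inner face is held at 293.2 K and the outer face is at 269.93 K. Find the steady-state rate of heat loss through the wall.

Treat each layer as a resistance in series:
  R_plywood = L/(kA) = 0.0426/(0.110·16.4) = 0.02361 K/W
  R_beech = L/(kA) = 0.0541/(0.158·16.4) = 0.02088 K/W
  R_plywood = L/(kA) = 0.0266/(0.101·16.4) = 0.01606 K/W
  R_beech = L/(kA) = 0.0672/(0.190·16.4) = 0.02157 K/W
ΣR = 0.02361 + 0.02088 + 0.01606 + 0.02157 = 0.08212 K/W
Q = ΔT/ΣR = (293.2 K − 269.93 K)/0.08212 = 283 W

Q = 283 W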